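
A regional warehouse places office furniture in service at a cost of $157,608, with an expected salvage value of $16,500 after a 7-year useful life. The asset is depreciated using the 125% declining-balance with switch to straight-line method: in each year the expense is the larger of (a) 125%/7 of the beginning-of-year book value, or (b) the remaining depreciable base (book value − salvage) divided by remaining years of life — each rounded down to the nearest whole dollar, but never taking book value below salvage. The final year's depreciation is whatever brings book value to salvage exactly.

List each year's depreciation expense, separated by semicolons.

$28,144; $23,118; $18,990; $17,714; $17,714; $17,714; $17,714

Depreciable base = $157,608 − $16,500 = $141,108.
Year 1: DB = ⌊$157,608 × 125%/7⌋ = $28,144; SL = ⌊$141,108/7⌋ = $20,158 → take DB $28,144. Book value $129,464.
Year 2: DB = ⌊$129,464 × 125%/7⌋ = $23,118; SL = ⌊$112,964/6⌋ = $18,827 → take DB $23,118. Book value $106,346.
Year 3: DB = ⌊$106,346 × 125%/7⌋ = $18,990; SL = ⌊$89,846/5⌋ = $17,969 → take DB $18,990. Book value $87,356.
Year 4: DB = ⌊$87,356 × 125%/7⌋ = $15,599; SL = ⌊$70,856/4⌋ = $17,714 → take SL $17,714. Book value $69,642.
Year 5: DB = ⌊$69,642 × 125%/7⌋ = $12,436; SL = ⌊$53,142/3⌋ = $17,714 → take SL $17,714. Book value $51,928.
Year 6: DB = ⌊$51,928 × 125%/7⌋ = $9,272; SL = ⌊$35,428/2⌋ = $17,714 → take SL $17,714. Book value $34,214.
Year 7 (final): $34,214 − $16,500 = $17,714. Book value $16,500.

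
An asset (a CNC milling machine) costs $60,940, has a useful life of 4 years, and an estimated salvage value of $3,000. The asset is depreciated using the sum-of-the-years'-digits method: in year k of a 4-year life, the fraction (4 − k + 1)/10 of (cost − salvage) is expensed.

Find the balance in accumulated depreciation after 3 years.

Depreciable base = $60,940 − $3,000 = $57,940.
Sum of the years' digits = 4+3+2+1 = 10.
Year 1: $57,940 × 4/10 = $23,176. Book value $37,764.
Year 2: $57,940 × 3/10 = $17,382. Book value $20,382.
Year 3: $57,940 × 2/10 = $11,588. Book value $8,794.
Accumulated through year 3 = $60,940 − $8,794 = $52,146.

$52,146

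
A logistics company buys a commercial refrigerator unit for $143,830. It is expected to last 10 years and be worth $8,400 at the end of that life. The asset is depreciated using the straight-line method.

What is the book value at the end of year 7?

Depreciable base = $143,830 − $8,400 = $135,430.
Annual expense = $135,430 / 10 = $13,543.
End of year 1: book value $130,287.
End of year 2: book value $116,744.
End of year 3: book value $103,201.
End of year 4: book value $89,658.
End of year 5: book value $76,115.
End of year 6: book value $62,572.
End of year 7: book value $49,029.

$49,029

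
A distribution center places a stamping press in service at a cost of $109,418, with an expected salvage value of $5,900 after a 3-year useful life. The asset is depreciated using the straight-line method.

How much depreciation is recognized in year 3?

$34,506

Depreciable base = $109,418 − $5,900 = $103,518.
Annual expense = $103,518 / 3 = $34,506.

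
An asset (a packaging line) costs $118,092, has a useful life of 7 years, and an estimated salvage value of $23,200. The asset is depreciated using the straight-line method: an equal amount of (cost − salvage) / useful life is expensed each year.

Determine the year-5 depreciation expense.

$13,556

Depreciable base = $118,092 − $23,200 = $94,892.
Annual expense = $94,892 / 7 = $13,556.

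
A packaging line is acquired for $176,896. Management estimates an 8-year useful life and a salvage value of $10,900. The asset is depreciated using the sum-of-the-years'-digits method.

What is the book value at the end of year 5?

$38,566

Depreciable base = $176,896 − $10,900 = $165,996.
Sum of the years' digits = 8+7+6+5+4+3+2+1 = 36.
Year 1: $165,996 × 8/36 = $36,888. Book value $140,008.
Year 2: $165,996 × 7/36 = $32,277. Book value $107,731.
Year 3: $165,996 × 6/36 = $27,666. Book value $80,065.
Year 4: $165,996 × 5/36 = $23,055. Book value $57,010.
Year 5: $165,996 × 4/36 = $18,444. Book value $38,566.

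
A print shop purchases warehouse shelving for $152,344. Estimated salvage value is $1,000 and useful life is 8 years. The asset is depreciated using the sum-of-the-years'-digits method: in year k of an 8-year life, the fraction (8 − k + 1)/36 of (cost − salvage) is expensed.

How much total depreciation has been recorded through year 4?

Depreciable base = $152,344 − $1,000 = $151,344.
Sum of the years' digits = 8+7+6+5+4+3+2+1 = 36.
Year 1: $151,344 × 8/36 = $33,632. Book value $118,712.
Year 2: $151,344 × 7/36 = $29,428. Book value $89,284.
Year 3: $151,344 × 6/36 = $25,224. Book value $64,060.
Year 4: $151,344 × 5/36 = $21,020. Book value $43,040.
Accumulated through year 4 = $152,344 − $43,040 = $109,304.

$109,304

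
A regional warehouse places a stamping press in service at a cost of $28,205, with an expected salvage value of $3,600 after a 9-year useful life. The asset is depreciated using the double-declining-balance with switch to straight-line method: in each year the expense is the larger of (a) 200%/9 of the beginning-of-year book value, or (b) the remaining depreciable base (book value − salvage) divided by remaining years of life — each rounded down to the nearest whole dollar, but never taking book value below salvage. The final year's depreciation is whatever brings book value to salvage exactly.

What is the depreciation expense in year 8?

$1,079

Depreciable base = $28,205 − $3,600 = $24,605.
Year 1: DB = ⌊$28,205 × 200%/9⌋ = $6,267; SL = ⌊$24,605/9⌋ = $2,733 → take DB $6,267. Book value $21,938.
Year 2: DB = ⌊$21,938 × 200%/9⌋ = $4,875; SL = ⌊$18,338/8⌋ = $2,292 → take DB $4,875. Book value $17,063.
Year 3: DB = ⌊$17,063 × 200%/9⌋ = $3,791; SL = ⌊$13,463/7⌋ = $1,923 → take DB $3,791. Book value $13,272.
Year 4: DB = ⌊$13,272 × 200%/9⌋ = $2,949; SL = ⌊$9,672/6⌋ = $1,612 → take DB $2,949. Book value $10,323.
Year 5: DB = ⌊$10,323 × 200%/9⌋ = $2,294; SL = ⌊$6,723/5⌋ = $1,344 → take DB $2,294. Book value $8,029.
Year 6: DB = ⌊$8,029 × 200%/9⌋ = $1,784; SL = ⌊$4,429/4⌋ = $1,107 → take DB $1,784. Book value $6,245.
Year 7: DB = ⌊$6,245 × 200%/9⌋ = $1,387; SL = ⌊$2,645/3⌋ = $881 → take DB $1,387. Book value $4,858.
Year 8: DB = ⌊$4,858 × 200%/9⌋ = $1,079; SL = ⌊$1,258/2⌋ = $629 → take DB $1,079. Book value $3,779.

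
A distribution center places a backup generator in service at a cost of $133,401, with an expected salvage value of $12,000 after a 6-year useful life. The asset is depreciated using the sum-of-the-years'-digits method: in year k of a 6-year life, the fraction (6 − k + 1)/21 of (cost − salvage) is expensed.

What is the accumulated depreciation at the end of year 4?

Depreciable base = $133,401 − $12,000 = $121,401.
Sum of the years' digits = 6+5+4+3+2+1 = 21.
Year 1: $121,401 × 6/21 = $34,686. Book value $98,715.
Year 2: $121,401 × 5/21 = $28,905. Book value $69,810.
Year 3: $121,401 × 4/21 = $23,124. Book value $46,686.
Year 4: $121,401 × 3/21 = $17,343. Book value $29,343.
Accumulated through year 4 = $133,401 − $29,343 = $104,058.

$104,058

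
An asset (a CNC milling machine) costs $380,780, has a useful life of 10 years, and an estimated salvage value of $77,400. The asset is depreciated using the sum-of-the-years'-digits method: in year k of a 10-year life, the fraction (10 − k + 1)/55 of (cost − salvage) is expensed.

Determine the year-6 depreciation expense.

$27,580

Depreciable base = $380,780 − $77,400 = $303,380.
Sum of the years' digits = 10+9+8+7+6+5+4+3+2+1 = 55.
Year 1: $303,380 × 10/55 = $55,160. Book value $325,620.
Year 2: $303,380 × 9/55 = $49,644. Book value $275,976.
Year 3: $303,380 × 8/55 = $44,128. Book value $231,848.
Year 4: $303,380 × 7/55 = $38,612. Book value $193,236.
Year 5: $303,380 × 6/55 = $33,096. Book value $160,140.
Year 6: $303,380 × 5/55 = $27,580. Book value $132,560.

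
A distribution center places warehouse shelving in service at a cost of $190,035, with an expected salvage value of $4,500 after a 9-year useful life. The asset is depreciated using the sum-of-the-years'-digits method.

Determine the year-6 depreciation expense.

Depreciable base = $190,035 − $4,500 = $185,535.
Sum of the years' digits = 9+8+7+6+5+4+3+2+1 = 45.
Year 1: $185,535 × 9/45 = $37,107. Book value $152,928.
Year 2: $185,535 × 8/45 = $32,984. Book value $119,944.
Year 3: $185,535 × 7/45 = $28,861. Book value $91,083.
Year 4: $185,535 × 6/45 = $24,738. Book value $66,345.
Year 5: $185,535 × 5/45 = $20,615. Book value $45,730.
Year 6: $185,535 × 4/45 = $16,492. Book value $29,238.

$16,492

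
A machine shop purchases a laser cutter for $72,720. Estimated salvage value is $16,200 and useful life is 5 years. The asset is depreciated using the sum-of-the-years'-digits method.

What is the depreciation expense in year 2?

$15,072

Depreciable base = $72,720 − $16,200 = $56,520.
Sum of the years' digits = 5+4+3+2+1 = 15.
Year 1: $56,520 × 5/15 = $18,840. Book value $53,880.
Year 2: $56,520 × 4/15 = $15,072. Book value $38,808.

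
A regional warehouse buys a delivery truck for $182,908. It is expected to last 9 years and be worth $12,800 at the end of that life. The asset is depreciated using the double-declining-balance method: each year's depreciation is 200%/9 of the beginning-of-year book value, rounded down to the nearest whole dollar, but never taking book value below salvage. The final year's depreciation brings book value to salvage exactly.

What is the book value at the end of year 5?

Depreciable base = $182,908 − $12,800 = $170,108.
Year 1: ⌊$182,908 × 200%/9⌋ = $40,646. Book value $142,262.
Year 2: ⌊$142,262 × 200%/9⌋ = $31,613. Book value $110,649.
Year 3: ⌊$110,649 × 200%/9⌋ = $24,588. Book value $86,061.
Year 4: ⌊$86,061 × 200%/9⌋ = $19,124. Book value $66,937.
Year 5: ⌊$66,937 × 200%/9⌋ = $14,874. Book value $52,063.

$52,063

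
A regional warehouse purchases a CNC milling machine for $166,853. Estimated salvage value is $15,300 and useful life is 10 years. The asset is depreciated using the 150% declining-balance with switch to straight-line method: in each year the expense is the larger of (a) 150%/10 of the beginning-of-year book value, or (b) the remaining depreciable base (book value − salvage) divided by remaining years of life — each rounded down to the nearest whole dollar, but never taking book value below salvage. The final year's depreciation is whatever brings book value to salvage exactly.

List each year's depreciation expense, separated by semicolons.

Depreciable base = $166,853 − $15,300 = $151,553.
Year 1: DB = ⌊$166,853 × 150%/10⌋ = $25,027; SL = ⌊$151,553/10⌋ = $15,155 → take DB $25,027. Book value $141,826.
Year 2: DB = ⌊$141,826 × 150%/10⌋ = $21,273; SL = ⌊$126,526/9⌋ = $14,058 → take DB $21,273. Book value $120,553.
Year 3: DB = ⌊$120,553 × 150%/10⌋ = $18,082; SL = ⌊$105,253/8⌋ = $13,156 → take DB $18,082. Book value $102,471.
Year 4: DB = ⌊$102,471 × 150%/10⌋ = $15,370; SL = ⌊$87,171/7⌋ = $12,453 → take DB $15,370. Book value $87,101.
Year 5: DB = ⌊$87,101 × 150%/10⌋ = $13,065; SL = ⌊$71,801/6⌋ = $11,966 → take DB $13,065. Book value $74,036.
Year 6: DB = ⌊$74,036 × 150%/10⌋ = $11,105; SL = ⌊$58,736/5⌋ = $11,747 → take SL $11,747. Book value $62,289.
Year 7: DB = ⌊$62,289 × 150%/10⌋ = $9,343; SL = ⌊$46,989/4⌋ = $11,747 → take SL $11,747. Book value $50,542.
Year 8: DB = ⌊$50,542 × 150%/10⌋ = $7,581; SL = ⌊$35,242/3⌋ = $11,747 → take SL $11,747. Book value $38,795.
Year 9: DB = ⌊$38,795 × 150%/10⌋ = $5,819; SL = ⌊$23,495/2⌋ = $11,747 → take SL $11,747. Book value $27,048.
Year 10 (final): $27,048 − $15,300 = $11,748. Book value $15,300.

$25,027; $21,273; $18,082; $15,370; $13,065; $11,747; $11,747; $11,747; $11,747; $11,748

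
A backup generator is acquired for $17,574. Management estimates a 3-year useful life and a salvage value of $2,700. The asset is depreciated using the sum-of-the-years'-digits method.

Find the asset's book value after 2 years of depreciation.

Depreciable base = $17,574 − $2,700 = $14,874.
Sum of the years' digits = 3+2+1 = 6.
Year 1: $14,874 × 3/6 = $7,437. Book value $10,137.
Year 2: $14,874 × 2/6 = $4,958. Book value $5,179.

$5,179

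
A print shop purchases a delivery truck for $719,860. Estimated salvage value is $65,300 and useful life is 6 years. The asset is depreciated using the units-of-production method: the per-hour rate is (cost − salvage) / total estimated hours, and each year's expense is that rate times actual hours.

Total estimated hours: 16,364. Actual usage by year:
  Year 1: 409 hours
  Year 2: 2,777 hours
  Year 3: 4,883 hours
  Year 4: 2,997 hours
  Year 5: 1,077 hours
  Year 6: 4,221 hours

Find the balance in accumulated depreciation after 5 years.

Depreciable base = $719,860 − $65,300 = $654,560.
Rate = $654,560 / 16,364 hours = $40 per hour.
Year 1: 409 × $40 = $16,360. Book value $703,500.
Year 2: 2,777 × $40 = $111,080. Book value $592,420.
Year 3: 4,883 × $40 = $195,320. Book value $397,100.
Year 4: 2,997 × $40 = $119,880. Book value $277,220.
Year 5: 1,077 × $40 = $43,080. Book value $234,140.
Accumulated through year 5 = $719,860 − $234,140 = $485,720.

$485,720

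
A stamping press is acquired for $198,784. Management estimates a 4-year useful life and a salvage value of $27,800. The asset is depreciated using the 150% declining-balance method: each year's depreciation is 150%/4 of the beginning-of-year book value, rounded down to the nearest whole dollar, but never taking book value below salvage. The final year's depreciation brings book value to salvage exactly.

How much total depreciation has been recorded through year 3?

$150,252

Depreciable base = $198,784 − $27,800 = $170,984.
Year 1: ⌊$198,784 × 150%/4⌋ = $74,544. Book value $124,240.
Year 2: ⌊$124,240 × 150%/4⌋ = $46,590. Book value $77,650.
Year 3: ⌊$77,650 × 150%/4⌋ = $29,118. Book value $48,532.
Accumulated through year 3 = $198,784 − $48,532 = $150,252.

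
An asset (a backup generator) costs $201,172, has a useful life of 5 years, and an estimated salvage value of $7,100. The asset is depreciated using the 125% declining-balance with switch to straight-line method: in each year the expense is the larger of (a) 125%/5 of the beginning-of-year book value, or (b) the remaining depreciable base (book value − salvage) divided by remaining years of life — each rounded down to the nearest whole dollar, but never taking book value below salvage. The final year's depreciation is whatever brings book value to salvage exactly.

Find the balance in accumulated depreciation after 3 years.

Depreciable base = $201,172 − $7,100 = $194,072.
Year 1: DB = ⌊$201,172 × 125%/5⌋ = $50,293; SL = ⌊$194,072/5⌋ = $38,814 → take DB $50,293. Book value $150,879.
Year 2: DB = ⌊$150,879 × 125%/5⌋ = $37,719; SL = ⌊$143,779/4⌋ = $35,944 → take DB $37,719. Book value $113,160.
Year 3: DB = ⌊$113,160 × 125%/5⌋ = $28,290; SL = ⌊$106,060/3⌋ = $35,353 → take SL $35,353. Book value $77,807.
Accumulated through year 3 = $201,172 − $77,807 = $123,365.

$123,365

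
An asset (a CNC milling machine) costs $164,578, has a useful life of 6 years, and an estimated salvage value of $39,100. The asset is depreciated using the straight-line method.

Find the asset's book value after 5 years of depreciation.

Depreciable base = $164,578 − $39,100 = $125,478.
Annual expense = $125,478 / 6 = $20,913.
End of year 1: book value $143,665.
End of year 2: book value $122,752.
End of year 3: book value $101,839.
End of year 4: book value $80,926.
End of year 5: book value $60,013.

$60,013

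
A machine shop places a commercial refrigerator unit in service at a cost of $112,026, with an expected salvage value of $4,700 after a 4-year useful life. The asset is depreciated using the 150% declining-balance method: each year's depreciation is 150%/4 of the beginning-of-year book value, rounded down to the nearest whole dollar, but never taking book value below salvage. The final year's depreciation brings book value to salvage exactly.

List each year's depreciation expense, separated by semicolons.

$42,009; $26,256; $16,410; $22,651

Depreciable base = $112,026 − $4,700 = $107,326.
Year 1: ⌊$112,026 × 150%/4⌋ = $42,009. Book value $70,017.
Year 2: ⌊$70,017 × 150%/4⌋ = $26,256. Book value $43,761.
Year 3: ⌊$43,761 × 150%/4⌋ = $16,410. Book value $27,351.
Year 4 (final): $27,351 − $4,700 = $22,651. Book value $4,700.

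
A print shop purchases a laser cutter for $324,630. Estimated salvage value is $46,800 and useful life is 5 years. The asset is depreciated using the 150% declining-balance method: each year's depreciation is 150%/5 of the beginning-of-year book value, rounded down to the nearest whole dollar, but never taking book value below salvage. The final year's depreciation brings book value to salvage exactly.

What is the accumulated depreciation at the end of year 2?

$165,561

Depreciable base = $324,630 − $46,800 = $277,830.
Year 1: ⌊$324,630 × 150%/5⌋ = $97,389. Book value $227,241.
Year 2: ⌊$227,241 × 150%/5⌋ = $68,172. Book value $159,069.
Accumulated through year 2 = $324,630 − $159,069 = $165,561.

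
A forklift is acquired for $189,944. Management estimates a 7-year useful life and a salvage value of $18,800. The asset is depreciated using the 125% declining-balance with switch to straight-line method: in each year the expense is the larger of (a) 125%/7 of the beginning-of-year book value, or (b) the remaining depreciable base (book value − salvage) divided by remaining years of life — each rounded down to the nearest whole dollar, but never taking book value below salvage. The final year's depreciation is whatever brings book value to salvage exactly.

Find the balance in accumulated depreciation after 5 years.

Depreciable base = $189,944 − $18,800 = $171,144.
Year 1: DB = ⌊$189,944 × 125%/7⌋ = $33,918; SL = ⌊$171,144/7⌋ = $24,449 → take DB $33,918. Book value $156,026.
Year 2: DB = ⌊$156,026 × 125%/7⌋ = $27,861; SL = ⌊$137,226/6⌋ = $22,871 → take DB $27,861. Book value $128,165.
Year 3: DB = ⌊$128,165 × 125%/7⌋ = $22,886; SL = ⌊$109,365/5⌋ = $21,873 → take DB $22,886. Book value $105,279.
Year 4: DB = ⌊$105,279 × 125%/7⌋ = $18,799; SL = ⌊$86,479/4⌋ = $21,619 → take SL $21,619. Book value $83,660.
Year 5: DB = ⌊$83,660 × 125%/7⌋ = $14,939; SL = ⌊$64,860/3⌋ = $21,620 → take SL $21,620. Book value $62,040.
Accumulated through year 5 = $189,944 − $62,040 = $127,904.

$127,904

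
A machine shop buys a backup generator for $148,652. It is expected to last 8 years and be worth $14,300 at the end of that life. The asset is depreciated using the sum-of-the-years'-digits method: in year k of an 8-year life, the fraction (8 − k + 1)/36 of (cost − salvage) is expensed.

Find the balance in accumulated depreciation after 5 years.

$111,960

Depreciable base = $148,652 − $14,300 = $134,352.
Sum of the years' digits = 8+7+6+5+4+3+2+1 = 36.
Year 1: $134,352 × 8/36 = $29,856. Book value $118,796.
Year 2: $134,352 × 7/36 = $26,124. Book value $92,672.
Year 3: $134,352 × 6/36 = $22,392. Book value $70,280.
Year 4: $134,352 × 5/36 = $18,660. Book value $51,620.
Year 5: $134,352 × 4/36 = $14,928. Book value $36,692.
Accumulated through year 5 = $148,652 − $36,692 = $111,960.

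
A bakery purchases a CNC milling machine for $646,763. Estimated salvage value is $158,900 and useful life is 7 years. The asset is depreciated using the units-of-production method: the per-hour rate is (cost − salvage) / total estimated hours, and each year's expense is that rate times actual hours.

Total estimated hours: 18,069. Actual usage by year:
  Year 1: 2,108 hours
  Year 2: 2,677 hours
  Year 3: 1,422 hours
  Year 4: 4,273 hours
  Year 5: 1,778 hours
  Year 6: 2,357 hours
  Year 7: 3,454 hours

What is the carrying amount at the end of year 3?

Depreciable base = $646,763 − $158,900 = $487,863.
Rate = $487,863 / 18,069 hours = $27 per hour.
Year 1: 2,108 × $27 = $56,916. Book value $589,847.
Year 2: 2,677 × $27 = $72,279. Book value $517,568.
Year 3: 1,422 × $27 = $38,394. Book value $479,174.

$479,174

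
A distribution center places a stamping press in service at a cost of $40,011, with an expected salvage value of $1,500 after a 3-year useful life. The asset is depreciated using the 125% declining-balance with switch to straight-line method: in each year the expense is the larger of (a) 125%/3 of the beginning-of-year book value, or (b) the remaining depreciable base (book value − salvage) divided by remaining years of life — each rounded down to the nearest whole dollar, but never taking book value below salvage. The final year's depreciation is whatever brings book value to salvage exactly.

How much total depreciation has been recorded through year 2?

$27,591

Depreciable base = $40,011 − $1,500 = $38,511.
Year 1: DB = ⌊$40,011 × 125%/3⌋ = $16,671; SL = ⌊$38,511/3⌋ = $12,837 → take DB $16,671. Book value $23,340.
Year 2: DB = ⌊$23,340 × 125%/3⌋ = $9,725; SL = ⌊$21,840/2⌋ = $10,920 → take SL $10,920. Book value $12,420.
Accumulated through year 2 = $40,011 − $12,420 = $27,591.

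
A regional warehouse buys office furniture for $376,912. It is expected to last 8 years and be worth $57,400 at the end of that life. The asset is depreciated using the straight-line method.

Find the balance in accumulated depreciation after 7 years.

Depreciable base = $376,912 − $57,400 = $319,512.
Annual expense = $319,512 / 8 = $39,939.
End of year 1: book value $336,973.
End of year 2: book value $297,034.
End of year 3: book value $257,095.
End of year 4: book value $217,156.
End of year 5: book value $177,217.
End of year 6: book value $137,278.
End of year 7: book value $97,339.
Accumulated through year 7 = $376,912 − $97,339 = $279,573.

$279,573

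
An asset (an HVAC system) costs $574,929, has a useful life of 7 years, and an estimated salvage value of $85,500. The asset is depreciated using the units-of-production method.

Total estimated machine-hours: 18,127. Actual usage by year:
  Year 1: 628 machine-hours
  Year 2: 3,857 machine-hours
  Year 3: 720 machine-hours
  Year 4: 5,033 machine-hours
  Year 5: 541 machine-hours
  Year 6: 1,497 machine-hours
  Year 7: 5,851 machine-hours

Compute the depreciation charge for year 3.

Depreciable base = $574,929 − $85,500 = $489,429.
Rate = $489,429 / 18,127 machine-hours = $27 per machine-hour.
Year 1: 628 × $27 = $16,956. Book value $557,973.
Year 2: 3,857 × $27 = $104,139. Book value $453,834.
Year 3: 720 × $27 = $19,440. Book value $434,394.

$19,440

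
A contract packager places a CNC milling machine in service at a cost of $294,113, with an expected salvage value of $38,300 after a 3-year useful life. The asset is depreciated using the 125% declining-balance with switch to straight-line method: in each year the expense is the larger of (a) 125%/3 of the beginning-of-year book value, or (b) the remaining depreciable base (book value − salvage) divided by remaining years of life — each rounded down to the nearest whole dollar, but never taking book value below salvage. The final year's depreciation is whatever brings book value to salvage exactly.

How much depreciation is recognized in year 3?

$61,781

Depreciable base = $294,113 − $38,300 = $255,813.
Year 1: DB = ⌊$294,113 × 125%/3⌋ = $122,547; SL = ⌊$255,813/3⌋ = $85,271 → take DB $122,547. Book value $171,566.
Year 2: DB = ⌊$171,566 × 125%/3⌋ = $71,485; SL = ⌊$133,266/2⌋ = $66,633 → take DB $71,485. Book value $100,081.
Year 3 (final): $100,081 − $38,300 = $61,781. Book value $38,300.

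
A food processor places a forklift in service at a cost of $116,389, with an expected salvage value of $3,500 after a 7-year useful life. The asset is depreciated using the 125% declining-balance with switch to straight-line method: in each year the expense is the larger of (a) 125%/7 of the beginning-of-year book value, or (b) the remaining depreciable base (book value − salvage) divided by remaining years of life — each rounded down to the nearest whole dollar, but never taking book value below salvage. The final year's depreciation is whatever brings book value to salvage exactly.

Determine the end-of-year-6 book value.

$18,507

Depreciable base = $116,389 − $3,500 = $112,889.
Year 1: DB = ⌊$116,389 × 125%/7⌋ = $20,783; SL = ⌊$112,889/7⌋ = $16,127 → take DB $20,783. Book value $95,606.
Year 2: DB = ⌊$95,606 × 125%/7⌋ = $17,072; SL = ⌊$92,106/6⌋ = $15,351 → take DB $17,072. Book value $78,534.
Year 3: DB = ⌊$78,534 × 125%/7⌋ = $14,023; SL = ⌊$75,034/5⌋ = $15,006 → take SL $15,006. Book value $63,528.
Year 4: DB = ⌊$63,528 × 125%/7⌋ = $11,344; SL = ⌊$60,028/4⌋ = $15,007 → take SL $15,007. Book value $48,521.
Year 5: DB = ⌊$48,521 × 125%/7⌋ = $8,664; SL = ⌊$45,021/3⌋ = $15,007 → take SL $15,007. Book value $33,514.
Year 6: DB = ⌊$33,514 × 125%/7⌋ = $5,984; SL = ⌊$30,014/2⌋ = $15,007 → take SL $15,007. Book value $18,507.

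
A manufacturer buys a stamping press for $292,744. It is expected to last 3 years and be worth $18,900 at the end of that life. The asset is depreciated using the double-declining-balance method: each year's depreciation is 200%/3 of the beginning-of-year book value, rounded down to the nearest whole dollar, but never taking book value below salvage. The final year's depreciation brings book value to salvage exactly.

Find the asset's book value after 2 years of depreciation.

$32,528

Depreciable base = $292,744 − $18,900 = $273,844.
Year 1: ⌊$292,744 × 200%/3⌋ = $195,162. Book value $97,582.
Year 2: ⌊$97,582 × 200%/3⌋ = $65,054. Book value $32,528.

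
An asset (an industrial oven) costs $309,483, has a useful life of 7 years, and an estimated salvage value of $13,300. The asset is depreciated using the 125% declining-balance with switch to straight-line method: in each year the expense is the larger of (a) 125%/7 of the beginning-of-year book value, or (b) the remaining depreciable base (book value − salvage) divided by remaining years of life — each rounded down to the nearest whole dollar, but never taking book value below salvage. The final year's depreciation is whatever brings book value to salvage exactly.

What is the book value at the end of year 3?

$169,719

Depreciable base = $309,483 − $13,300 = $296,183.
Year 1: DB = ⌊$309,483 × 125%/7⌋ = $55,264; SL = ⌊$296,183/7⌋ = $42,311 → take DB $55,264. Book value $254,219.
Year 2: DB = ⌊$254,219 × 125%/7⌋ = $45,396; SL = ⌊$240,919/6⌋ = $40,153 → take DB $45,396. Book value $208,823.
Year 3: DB = ⌊$208,823 × 125%/7⌋ = $37,289; SL = ⌊$195,523/5⌋ = $39,104 → take SL $39,104. Book value $169,719.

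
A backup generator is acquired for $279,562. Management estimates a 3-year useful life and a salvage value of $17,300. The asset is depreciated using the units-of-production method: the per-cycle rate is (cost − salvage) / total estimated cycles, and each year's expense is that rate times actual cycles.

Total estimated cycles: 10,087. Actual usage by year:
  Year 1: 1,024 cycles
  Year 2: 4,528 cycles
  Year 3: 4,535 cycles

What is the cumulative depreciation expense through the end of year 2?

Depreciable base = $279,562 − $17,300 = $262,262.
Rate = $262,262 / 10,087 cycles = $26 per cycle.
Year 1: 1,024 × $26 = $26,624. Book value $252,938.
Year 2: 4,528 × $26 = $117,728. Book value $135,210.
Accumulated through year 2 = $279,562 − $135,210 = $144,352.

$144,352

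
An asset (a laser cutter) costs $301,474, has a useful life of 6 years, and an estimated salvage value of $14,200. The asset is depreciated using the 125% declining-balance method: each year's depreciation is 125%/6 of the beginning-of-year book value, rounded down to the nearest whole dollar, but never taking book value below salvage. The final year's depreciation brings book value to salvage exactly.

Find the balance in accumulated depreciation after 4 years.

Depreciable base = $301,474 − $14,200 = $287,274.
Year 1: ⌊$301,474 × 125%/6⌋ = $62,807. Book value $238,667.
Year 2: ⌊$238,667 × 125%/6⌋ = $49,722. Book value $188,945.
Year 3: ⌊$188,945 × 125%/6⌋ = $39,363. Book value $149,582.
Year 4: ⌊$149,582 × 125%/6⌋ = $31,162. Book value $118,420.
Accumulated through year 4 = $301,474 − $118,420 = $183,054.

$183,054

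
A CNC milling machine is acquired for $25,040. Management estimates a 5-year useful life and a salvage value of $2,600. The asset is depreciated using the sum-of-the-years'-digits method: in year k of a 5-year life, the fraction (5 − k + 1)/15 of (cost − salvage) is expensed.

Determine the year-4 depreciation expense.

$2,992

Depreciable base = $25,040 − $2,600 = $22,440.
Sum of the years' digits = 5+4+3+2+1 = 15.
Year 1: $22,440 × 5/15 = $7,480. Book value $17,560.
Year 2: $22,440 × 4/15 = $5,984. Book value $11,576.
Year 3: $22,440 × 3/15 = $4,488. Book value $7,088.
Year 4: $22,440 × 2/15 = $2,992. Book value $4,096.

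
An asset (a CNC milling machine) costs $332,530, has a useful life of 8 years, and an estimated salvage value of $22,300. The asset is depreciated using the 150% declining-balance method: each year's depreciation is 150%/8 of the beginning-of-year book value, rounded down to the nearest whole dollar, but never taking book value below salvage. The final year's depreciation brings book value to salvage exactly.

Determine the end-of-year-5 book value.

Depreciable base = $332,530 − $22,300 = $310,230.
Year 1: ⌊$332,530 × 150%/8⌋ = $62,349. Book value $270,181.
Year 2: ⌊$270,181 × 150%/8⌋ = $50,658. Book value $219,523.
Year 3: ⌊$219,523 × 150%/8⌋ = $41,160. Book value $178,363.
Year 4: ⌊$178,363 × 150%/8⌋ = $33,443. Book value $144,920.
Year 5: ⌊$144,920 × 150%/8⌋ = $27,172. Book value $117,748.

$117,748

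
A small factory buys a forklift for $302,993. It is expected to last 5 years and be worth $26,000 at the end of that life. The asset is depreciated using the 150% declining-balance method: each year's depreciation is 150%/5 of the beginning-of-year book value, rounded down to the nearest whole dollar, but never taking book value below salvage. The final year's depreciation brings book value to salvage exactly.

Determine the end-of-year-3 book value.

$103,928

Depreciable base = $302,993 − $26,000 = $276,993.
Year 1: ⌊$302,993 × 150%/5⌋ = $90,897. Book value $212,096.
Year 2: ⌊$212,096 × 150%/5⌋ = $63,628. Book value $148,468.
Year 3: ⌊$148,468 × 150%/5⌋ = $44,540. Book value $103,928.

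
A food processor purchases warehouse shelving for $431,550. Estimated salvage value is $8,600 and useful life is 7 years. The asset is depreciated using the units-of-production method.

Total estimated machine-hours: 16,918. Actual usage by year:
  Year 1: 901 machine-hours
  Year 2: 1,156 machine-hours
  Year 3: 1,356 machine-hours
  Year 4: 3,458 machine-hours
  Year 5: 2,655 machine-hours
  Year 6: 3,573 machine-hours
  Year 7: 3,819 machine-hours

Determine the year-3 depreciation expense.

$33,900

Depreciable base = $431,550 − $8,600 = $422,950.
Rate = $422,950 / 16,918 machine-hours = $25 per machine-hour.
Year 1: 901 × $25 = $22,525. Book value $409,025.
Year 2: 1,156 × $25 = $28,900. Book value $380,125.
Year 3: 1,356 × $25 = $33,900. Book value $346,225.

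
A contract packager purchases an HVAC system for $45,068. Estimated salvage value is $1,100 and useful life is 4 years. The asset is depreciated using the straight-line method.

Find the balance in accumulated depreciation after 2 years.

$21,984

Depreciable base = $45,068 − $1,100 = $43,968.
Annual expense = $43,968 / 4 = $10,992.
End of year 1: book value $34,076.
End of year 2: book value $23,084.
Accumulated through year 2 = $45,068 − $23,084 = $21,984.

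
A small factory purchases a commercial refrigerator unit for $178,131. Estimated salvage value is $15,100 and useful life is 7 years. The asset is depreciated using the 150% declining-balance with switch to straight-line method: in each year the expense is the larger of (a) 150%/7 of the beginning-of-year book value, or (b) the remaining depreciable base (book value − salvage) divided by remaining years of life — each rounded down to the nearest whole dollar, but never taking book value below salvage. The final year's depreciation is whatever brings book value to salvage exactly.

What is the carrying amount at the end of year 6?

Depreciable base = $178,131 − $15,100 = $163,031.
Year 1: DB = ⌊$178,131 × 150%/7⌋ = $38,170; SL = ⌊$163,031/7⌋ = $23,290 → take DB $38,170. Book value $139,961.
Year 2: DB = ⌊$139,961 × 150%/7⌋ = $29,991; SL = ⌊$124,861/6⌋ = $20,810 → take DB $29,991. Book value $109,970.
Year 3: DB = ⌊$109,970 × 150%/7⌋ = $23,565; SL = ⌊$94,870/5⌋ = $18,974 → take DB $23,565. Book value $86,405.
Year 4: DB = ⌊$86,405 × 150%/7⌋ = $18,515; SL = ⌊$71,305/4⌋ = $17,826 → take DB $18,515. Book value $67,890.
Year 5: DB = ⌊$67,890 × 150%/7⌋ = $14,547; SL = ⌊$52,790/3⌋ = $17,596 → take SL $17,596. Book value $50,294.
Year 6: DB = ⌊$50,294 × 150%/7⌋ = $10,777; SL = ⌊$35,194/2⌋ = $17,597 → take SL $17,597. Book value $32,697.

$32,697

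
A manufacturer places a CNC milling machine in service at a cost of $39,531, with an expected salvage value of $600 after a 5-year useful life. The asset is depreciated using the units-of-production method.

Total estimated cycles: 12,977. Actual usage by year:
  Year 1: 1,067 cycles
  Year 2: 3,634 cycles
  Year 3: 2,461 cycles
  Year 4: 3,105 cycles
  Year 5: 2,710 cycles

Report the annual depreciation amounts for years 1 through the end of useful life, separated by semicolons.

Depreciable base = $39,531 − $600 = $38,931.
Rate = $38,931 / 12,977 cycles = $3 per cycle.
Year 1: 1,067 × $3 = $3,201. Book value $36,330.
Year 2: 3,634 × $3 = $10,902. Book value $25,428.
Year 3: 2,461 × $3 = $7,383. Book value $18,045.
Year 4: 3,105 × $3 = $9,315. Book value $8,730.
Year 5: 2,710 × $3 = $8,130. Book value $600.

$3,201; $10,902; $7,383; $9,315; $8,130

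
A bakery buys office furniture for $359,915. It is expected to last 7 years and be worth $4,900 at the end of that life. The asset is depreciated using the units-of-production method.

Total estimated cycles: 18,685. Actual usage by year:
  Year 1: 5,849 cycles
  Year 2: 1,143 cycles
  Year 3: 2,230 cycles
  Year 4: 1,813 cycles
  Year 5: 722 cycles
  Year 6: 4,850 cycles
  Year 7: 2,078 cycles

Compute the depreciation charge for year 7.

Depreciable base = $359,915 − $4,900 = $355,015.
Rate = $355,015 / 18,685 cycles = $19 per cycle.
Year 1: 5,849 × $19 = $111,131. Book value $248,784.
Year 2: 1,143 × $19 = $21,717. Book value $227,067.
Year 3: 2,230 × $19 = $42,370. Book value $184,697.
Year 4: 1,813 × $19 = $34,447. Book value $150,250.
Year 5: 722 × $19 = $13,718. Book value $136,532.
Year 6: 4,850 × $19 = $92,150. Book value $44,382.
Year 7: 2,078 × $19 = $39,482. Book value $4,900.

$39,482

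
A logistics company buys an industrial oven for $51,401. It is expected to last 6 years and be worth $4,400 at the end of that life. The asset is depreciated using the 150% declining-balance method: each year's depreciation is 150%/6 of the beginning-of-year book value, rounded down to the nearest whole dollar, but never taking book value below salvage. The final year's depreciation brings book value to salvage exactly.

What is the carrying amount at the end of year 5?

Depreciable base = $51,401 − $4,400 = $47,001.
Year 1: ⌊$51,401 × 150%/6⌋ = $12,850. Book value $38,551.
Year 2: ⌊$38,551 × 150%/6⌋ = $9,637. Book value $28,914.
Year 3: ⌊$28,914 × 150%/6⌋ = $7,228. Book value $21,686.
Year 4: ⌊$21,686 × 150%/6⌋ = $5,421. Book value $16,265.
Year 5: ⌊$16,265 × 150%/6⌋ = $4,066. Book value $12,199.

$12,199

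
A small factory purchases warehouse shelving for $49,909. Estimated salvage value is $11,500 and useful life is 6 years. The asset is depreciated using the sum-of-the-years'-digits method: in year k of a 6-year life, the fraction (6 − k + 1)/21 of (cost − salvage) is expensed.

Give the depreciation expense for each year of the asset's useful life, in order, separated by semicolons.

$10,974; $9,145; $7,316; $5,487; $3,658; $1,829

Depreciable base = $49,909 − $11,500 = $38,409.
Sum of the years' digits = 6+5+4+3+2+1 = 21.
Year 1: $38,409 × 6/21 = $10,974. Book value $38,935.
Year 2: $38,409 × 5/21 = $9,145. Book value $29,790.
Year 3: $38,409 × 4/21 = $7,316. Book value $22,474.
Year 4: $38,409 × 3/21 = $5,487. Book value $16,987.
Year 5: $38,409 × 2/21 = $3,658. Book value $13,329.
Year 6: $38,409 × 1/21 = $1,829. Book value $11,500.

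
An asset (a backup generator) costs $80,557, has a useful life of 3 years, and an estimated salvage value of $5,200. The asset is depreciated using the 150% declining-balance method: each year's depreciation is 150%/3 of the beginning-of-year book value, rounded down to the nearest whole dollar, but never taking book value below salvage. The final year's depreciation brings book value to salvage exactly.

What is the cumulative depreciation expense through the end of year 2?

Depreciable base = $80,557 − $5,200 = $75,357.
Year 1: ⌊$80,557 × 150%/3⌋ = $40,278. Book value $40,279.
Year 2: ⌊$40,279 × 150%/3⌋ = $20,139. Book value $20,140.
Accumulated through year 2 = $80,557 − $20,140 = $60,417.

$60,417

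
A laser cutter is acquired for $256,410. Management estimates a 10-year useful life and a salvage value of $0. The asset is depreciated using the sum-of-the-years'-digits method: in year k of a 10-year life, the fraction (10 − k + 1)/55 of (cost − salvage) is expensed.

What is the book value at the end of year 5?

$69,930

Depreciable base = $256,410 − $0 = $256,410.
Sum of the years' digits = 10+9+8+7+6+5+4+3+2+1 = 55.
Year 1: $256,410 × 10/55 = $46,620. Book value $209,790.
Year 2: $256,410 × 9/55 = $41,958. Book value $167,832.
Year 3: $256,410 × 8/55 = $37,296. Book value $130,536.
Year 4: $256,410 × 7/55 = $32,634. Book value $97,902.
Year 5: $256,410 × 6/55 = $27,972. Book value $69,930.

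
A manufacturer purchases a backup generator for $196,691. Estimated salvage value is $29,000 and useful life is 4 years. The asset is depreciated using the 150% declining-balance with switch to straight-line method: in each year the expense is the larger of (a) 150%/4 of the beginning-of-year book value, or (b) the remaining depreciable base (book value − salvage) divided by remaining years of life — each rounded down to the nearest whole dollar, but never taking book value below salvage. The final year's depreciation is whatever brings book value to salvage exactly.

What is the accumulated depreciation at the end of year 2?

$119,858

Depreciable base = $196,691 − $29,000 = $167,691.
Year 1: DB = ⌊$196,691 × 150%/4⌋ = $73,759; SL = ⌊$167,691/4⌋ = $41,922 → take DB $73,759. Book value $122,932.
Year 2: DB = ⌊$122,932 × 150%/4⌋ = $46,099; SL = ⌊$93,932/3⌋ = $31,310 → take DB $46,099. Book value $76,833.
Accumulated through year 2 = $196,691 − $76,833 = $119,858.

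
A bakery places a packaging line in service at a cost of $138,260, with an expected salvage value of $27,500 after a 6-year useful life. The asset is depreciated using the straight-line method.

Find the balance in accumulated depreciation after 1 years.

Depreciable base = $138,260 − $27,500 = $110,760.
Annual expense = $110,760 / 6 = $18,460.
End of year 1: book value $119,800.
Accumulated through year 1 = $138,260 − $119,800 = $18,460.

$18,460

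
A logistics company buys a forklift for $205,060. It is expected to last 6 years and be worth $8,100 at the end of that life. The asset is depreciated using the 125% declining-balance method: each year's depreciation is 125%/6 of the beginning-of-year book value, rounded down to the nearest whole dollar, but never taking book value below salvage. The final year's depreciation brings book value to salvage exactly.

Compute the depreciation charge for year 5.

$16,781

Depreciable base = $205,060 − $8,100 = $196,960.
Year 1: ⌊$205,060 × 125%/6⌋ = $42,720. Book value $162,340.
Year 2: ⌊$162,340 × 125%/6⌋ = $33,820. Book value $128,520.
Year 3: ⌊$128,520 × 125%/6⌋ = $26,775. Book value $101,745.
Year 4: ⌊$101,745 × 125%/6⌋ = $21,196. Book value $80,549.
Year 5: ⌊$80,549 × 125%/6⌋ = $16,781. Book value $63,768.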